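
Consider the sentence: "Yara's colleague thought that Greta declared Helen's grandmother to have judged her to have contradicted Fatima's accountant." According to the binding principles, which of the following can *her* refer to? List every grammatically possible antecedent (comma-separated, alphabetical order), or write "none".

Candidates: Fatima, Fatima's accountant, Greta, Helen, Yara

*her* is a pronoun; Principle B requires it to be free in its binding domain — the clause headed by 'judged'.
— Fatima: possessor inside the object DP of the clause headed by 'contradicted'; is c-commanded by the pronoun; coreference would bind this R-expression — blocked (Principle C).
— Fatima's accountant: object of the clause headed by 'contradicted'; is c-commanded by the pronoun; coreference would bind this R-expression — blocked (Principle C).
— Greta: subject of the clause headed by 'declared'; c-commands the pronoun but lies outside its binding domain — allowed.
— Helen: possessor inside the subject DP of the clause headed by 'judged'; does not c-command the pronoun — Principle B does not apply; allowed.
— Yara: possessor inside the subject DP of the matrix clause; does not c-command the pronoun — Principle B does not apply; allowed.

Greta, Helen, Yara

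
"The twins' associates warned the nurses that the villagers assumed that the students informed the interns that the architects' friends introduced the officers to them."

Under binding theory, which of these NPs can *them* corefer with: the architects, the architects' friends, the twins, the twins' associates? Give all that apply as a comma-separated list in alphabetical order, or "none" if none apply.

the architects, the twins, the twins' associates

*them* is a pronoun; Principle B requires it to be free in its binding domain — the clause headed by 'introduced'.
— the architects: possessor inside the subject DP of the clause headed by 'introduced'; does not c-command the pronoun — Principle B does not apply; allowed.
— the architects' friends: subject of the clause headed by 'introduced'; c-commands the pronoun within its binding domain — blocked (Principle B).
— the twins: possessor inside the subject DP of the matrix clause; does not c-command the pronoun — Principle B does not apply; allowed.
— the twins' associates: subject of the matrix clause; c-commands the pronoun but lies outside its binding domain — allowed.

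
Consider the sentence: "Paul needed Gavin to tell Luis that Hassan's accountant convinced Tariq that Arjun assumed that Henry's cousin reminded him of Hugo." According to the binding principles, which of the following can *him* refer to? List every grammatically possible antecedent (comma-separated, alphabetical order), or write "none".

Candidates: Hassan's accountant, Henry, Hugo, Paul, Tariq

Hassan's accountant, Henry, Paul, Tariq

*him* is a pronoun; Principle B requires it to be free in its binding domain — the clause headed by 'reminded'.
— Hassan's accountant: subject of the clause headed by 'convinced'; c-commands the pronoun but lies outside its binding domain — allowed.
— Henry: possessor inside the subject DP of the clause headed by 'reminded'; does not c-command the pronoun — Principle B does not apply; allowed.
— Hugo: second object of the clause headed by 'reminded'; is c-commanded by the pronoun; coreference would bind this R-expression — blocked (Principle C).
— Paul: subject of the matrix clause; c-commands the pronoun but lies outside its binding domain — allowed.
— Tariq: object of the clause headed by 'convinced'; c-commands the pronoun but lies outside its binding domain — allowed.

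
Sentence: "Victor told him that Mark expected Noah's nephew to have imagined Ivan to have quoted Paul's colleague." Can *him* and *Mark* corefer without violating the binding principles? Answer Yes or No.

*Mark* is an R-expression; Principle C requires it to be free (not bound by any c-commanding expression).
— him: object of the matrix clause; the pronoun c-commands the R-expression — coreference blocked (Principle C).

No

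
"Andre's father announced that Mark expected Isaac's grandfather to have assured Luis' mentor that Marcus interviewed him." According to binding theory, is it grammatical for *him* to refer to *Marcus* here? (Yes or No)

*Marcus* is an R-expression; Principle C requires it to be free (not bound by any c-commanding expression).
— him: object of the clause headed by 'interviewed'; the R-expression locally c-commands the pronoun — coreference blocked (Principle B on the pronoun).

No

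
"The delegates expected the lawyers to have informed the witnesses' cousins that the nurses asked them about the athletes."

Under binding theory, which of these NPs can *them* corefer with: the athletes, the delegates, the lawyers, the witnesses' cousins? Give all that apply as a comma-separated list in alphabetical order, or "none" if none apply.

*them* is a pronoun; Principle B requires it to be free in its binding domain — the clause headed by 'asked'.
— the athletes: second object of the clause headed by 'asked'; is c-commanded by the pronoun; coreference would bind this R-expression — blocked (Principle C).
— the delegates: subject of the matrix clause; c-commands the pronoun but lies outside its binding domain — allowed.
— the lawyers: subject of the clause headed by 'informed'; c-commands the pronoun but lies outside its binding domain — allowed.
— the witnesses' cousins: object of the clause headed by 'informed'; c-commands the pronoun but lies outside its binding domain — allowed.

the delegates, the lawyers, the witnesses' cousins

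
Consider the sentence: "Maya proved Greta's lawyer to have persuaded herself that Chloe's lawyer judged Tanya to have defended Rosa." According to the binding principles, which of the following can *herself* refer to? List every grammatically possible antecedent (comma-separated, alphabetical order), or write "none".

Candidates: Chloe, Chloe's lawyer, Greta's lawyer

Greta's lawyer

*herself* is a reflexive; Principle A requires it to be bound within its binding domain — the clause headed by 'persuaded'.
— Chloe: possessor inside the subject DP of the clause headed by 'judged'; does not c-command the reflexive — cannot bind it (Principle A).
— Chloe's lawyer: subject of the clause headed by 'judged'; does not c-command the reflexive — cannot bind it (Principle A).
— Greta's lawyer: subject of the clause headed by 'persuaded'; c-commands the reflexive within its binding domain — allowed (Principle A).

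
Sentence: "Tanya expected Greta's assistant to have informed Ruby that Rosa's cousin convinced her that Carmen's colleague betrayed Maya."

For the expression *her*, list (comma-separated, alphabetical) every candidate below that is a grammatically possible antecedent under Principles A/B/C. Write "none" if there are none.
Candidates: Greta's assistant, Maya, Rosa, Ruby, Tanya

Greta's assistant, Rosa, Ruby, Tanya

*her* is a pronoun; Principle B requires it to be free in its binding domain — the clause headed by 'convinced'.
— Greta's assistant: subject of the clause headed by 'informed'; c-commands the pronoun but lies outside its binding domain — allowed.
— Maya: object of the clause headed by 'betrayed'; is c-commanded by the pronoun; coreference would bind this R-expression — blocked (Principle C).
— Rosa: possessor inside the subject DP of the clause headed by 'convinced'; does not c-command the pronoun — Principle B does not apply; allowed.
— Ruby: object of the clause headed by 'informed'; c-commands the pronoun but lies outside its binding domain — allowed.
— Tanya: subject of the matrix clause; c-commands the pronoun but lies outside its binding domain — allowed.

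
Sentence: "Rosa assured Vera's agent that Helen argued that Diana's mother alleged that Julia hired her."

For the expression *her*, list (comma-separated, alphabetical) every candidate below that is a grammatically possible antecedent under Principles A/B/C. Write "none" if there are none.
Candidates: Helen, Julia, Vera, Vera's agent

*her* is a pronoun; Principle B requires it to be free in its binding domain — the clause headed by 'hired'.
— Helen: subject of the clause headed by 'argued'; c-commands the pronoun but lies outside its binding domain — allowed.
— Julia: subject of the clause headed by 'hired'; c-commands the pronoun within its binding domain — blocked (Principle B).
— Vera: possessor inside the object DP of the matrix clause; does not c-command the pronoun — Principle B does not apply; allowed.
— Vera's agent: object of the matrix clause; c-commands the pronoun but lies outside its binding domain — allowed.

Helen, Vera, Vera's agent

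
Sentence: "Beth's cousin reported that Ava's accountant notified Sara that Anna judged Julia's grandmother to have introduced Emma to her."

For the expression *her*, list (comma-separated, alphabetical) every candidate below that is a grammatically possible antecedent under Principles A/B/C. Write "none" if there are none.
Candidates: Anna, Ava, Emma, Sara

Anna, Ava, Sara

*her* is a pronoun; Principle B requires it to be free in its binding domain — the clause headed by 'introduced'.
— Anna: subject of the clause headed by 'judged'; c-commands the pronoun but lies outside its binding domain — allowed.
— Ava: possessor inside the subject DP of the clause headed by 'notified'; does not c-command the pronoun — Principle B does not apply; allowed.
— Emma: object of the clause headed by 'introduced'; c-commands the pronoun within its binding domain — blocked (Principle B).
— Sara: object of the clause headed by 'notified'; c-commands the pronoun but lies outside its binding domain — allowed.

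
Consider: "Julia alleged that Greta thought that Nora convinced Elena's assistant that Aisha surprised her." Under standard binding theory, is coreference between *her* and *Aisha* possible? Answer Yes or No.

*Aisha* is an R-expression; Principle C requires it to be free (not bound by any c-commanding expression).
— her: object of the clause headed by 'surprised'; the R-expression locally c-commands the pronoun — coreference blocked (Principle B on the pronoun).

No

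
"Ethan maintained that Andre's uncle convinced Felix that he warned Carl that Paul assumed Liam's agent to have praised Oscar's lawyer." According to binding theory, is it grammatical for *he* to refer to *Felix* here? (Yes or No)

*Felix* is an R-expression; Principle C requires it to be free (not bound by any c-commanding expression).
— he: subject of the clause headed by 'warned'; the pronoun does not c-command the R-expression — coreference allowed.

Yes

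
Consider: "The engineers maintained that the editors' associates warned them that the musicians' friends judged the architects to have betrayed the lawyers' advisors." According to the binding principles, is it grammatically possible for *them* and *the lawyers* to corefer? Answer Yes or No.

*them* is a pronoun; Principle B requires it to be free in its binding domain — the clause headed by 'warned'.
— the lawyers: possessor inside the object DP of the clause headed by 'betrayed'; is c-commanded by the pronoun; coreference would bind this R-expression — blocked (Principle C).

No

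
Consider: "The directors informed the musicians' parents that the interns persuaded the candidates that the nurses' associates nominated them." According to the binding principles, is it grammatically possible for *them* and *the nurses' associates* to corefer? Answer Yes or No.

No

*them* is a pronoun; Principle B requires it to be free in its binding domain — the clause headed by 'nominated'.
— the nurses' associates: subject of the clause headed by 'nominated'; c-commands the pronoun within its binding domain — blocked (Principle B).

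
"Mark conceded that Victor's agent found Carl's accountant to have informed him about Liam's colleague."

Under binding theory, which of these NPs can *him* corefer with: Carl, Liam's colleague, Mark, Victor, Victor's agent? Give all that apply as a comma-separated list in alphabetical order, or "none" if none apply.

*him* is a pronoun; Principle B requires it to be free in its binding domain — the clause headed by 'informed'.
— Carl: possessor inside the subject DP of the clause headed by 'informed'; does not c-command the pronoun — Principle B does not apply; allowed.
— Liam's colleague: second object of the clause headed by 'informed'; is c-commanded by the pronoun; coreference would bind this R-expression — blocked (Principle C).
— Mark: subject of the matrix clause; c-commands the pronoun but lies outside its binding domain — allowed.
— Victor: possessor inside the subject DP of the clause headed by 'found'; does not c-command the pronoun — Principle B does not apply; allowed.
— Victor's agent: subject of the clause headed by 'found'; c-commands the pronoun but lies outside its binding domain — allowed.

Carl, Mark, Victor, Victor's agent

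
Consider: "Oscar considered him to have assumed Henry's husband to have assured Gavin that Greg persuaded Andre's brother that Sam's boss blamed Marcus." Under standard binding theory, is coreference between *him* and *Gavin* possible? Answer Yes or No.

No

*Gavin* is an R-expression; Principle C requires it to be free (not bound by any c-commanding expression).
— him: subject of the clause headed by 'assumed'; the pronoun c-commands the R-expression — coreference blocked (Principle C).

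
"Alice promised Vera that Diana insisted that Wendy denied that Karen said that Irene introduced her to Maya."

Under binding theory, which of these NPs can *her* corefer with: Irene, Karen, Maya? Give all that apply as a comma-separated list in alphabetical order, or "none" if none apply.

Karen

*her* is a pronoun; Principle B requires it to be free in its binding domain — the clause headed by 'introduced'.
— Irene: subject of the clause headed by 'introduced'; c-commands the pronoun within its binding domain — blocked (Principle B).
— Karen: subject of the clause headed by 'said'; c-commands the pronoun but lies outside its binding domain — allowed.
— Maya: second object of the clause headed by 'introduced'; is c-commanded by the pronoun; coreference would bind this R-expression — blocked (Principle C).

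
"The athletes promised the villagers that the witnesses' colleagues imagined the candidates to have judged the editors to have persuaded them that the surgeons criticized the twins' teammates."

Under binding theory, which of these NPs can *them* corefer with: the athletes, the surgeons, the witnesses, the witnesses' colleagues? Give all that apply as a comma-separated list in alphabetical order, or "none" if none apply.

the athletes, the witnesses, the witnesses' colleagues

*them* is a pronoun; Principle B requires it to be free in its binding domain — the clause headed by 'persuaded'.
— the athletes: subject of the matrix clause; c-commands the pronoun but lies outside its binding domain — allowed.
— the surgeons: subject of the clause headed by 'criticized'; is c-commanded by the pronoun; coreference would bind this R-expression — blocked (Principle C).
— the witnesses: possessor inside the subject DP of the clause headed by 'imagined'; does not c-command the pronoun — Principle B does not apply; allowed.
— the witnesses' colleagues: subject of the clause headed by 'imagined'; c-commands the pronoun but lies outside its binding domain — allowed.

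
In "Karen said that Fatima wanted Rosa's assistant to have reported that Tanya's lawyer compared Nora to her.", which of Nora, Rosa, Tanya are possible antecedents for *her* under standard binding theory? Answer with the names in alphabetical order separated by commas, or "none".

*her* is a pronoun; Principle B requires it to be free in its binding domain — the clause headed by 'compared'.
— Nora: object of the clause headed by 'compared'; c-commands the pronoun within its binding domain — blocked (Principle B).
— Rosa: possessor inside the subject DP of the clause headed by 'reported'; does not c-command the pronoun — Principle B does not apply; allowed.
— Tanya: possessor inside the subject DP of the clause headed by 'compared'; does not c-command the pronoun — Principle B does not apply; allowed.

Rosa, Tanya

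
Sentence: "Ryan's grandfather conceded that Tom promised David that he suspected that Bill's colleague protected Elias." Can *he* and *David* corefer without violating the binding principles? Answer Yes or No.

Yes

*David* is an R-expression; Principle C requires it to be free (not bound by any c-commanding expression).
— he: subject of the clause headed by 'suspected'; the pronoun does not c-command the R-expression — coreference allowed.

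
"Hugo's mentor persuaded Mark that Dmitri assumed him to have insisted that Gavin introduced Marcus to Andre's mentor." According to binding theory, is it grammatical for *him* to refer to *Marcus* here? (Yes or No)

*Marcus* is an R-expression; Principle C requires it to be free (not bound by any c-commanding expression).
— him: subject of the clause headed by 'insisted'; the pronoun c-commands the R-expression — coreference blocked (Principle C).

No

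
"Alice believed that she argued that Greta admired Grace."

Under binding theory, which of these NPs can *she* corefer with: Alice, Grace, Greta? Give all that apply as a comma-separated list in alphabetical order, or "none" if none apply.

Alice

*she* is a pronoun; Principle B requires it to be free in its binding domain — the clause headed by 'argued'.
— Alice: subject of the matrix clause; c-commands the pronoun but lies outside its binding domain — allowed.
— Grace: object of the clause headed by 'admired'; is c-commanded by the pronoun; coreference would bind this R-expression — blocked (Principle C).
— Greta: subject of the clause headed by 'admired'; is c-commanded by the pronoun; coreference would bind this R-expression — blocked (Principle C).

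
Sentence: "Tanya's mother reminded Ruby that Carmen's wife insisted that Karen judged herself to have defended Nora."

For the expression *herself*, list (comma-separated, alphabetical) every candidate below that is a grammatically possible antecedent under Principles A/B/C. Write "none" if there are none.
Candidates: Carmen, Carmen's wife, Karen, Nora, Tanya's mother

Karen

*herself* is a reflexive; Principle A requires it to be bound within its binding domain — the clause headed by 'judged'.
— Carmen: possessor inside the subject DP of the clause headed by 'insisted'; does not c-command the reflexive — cannot bind it (Principle A).
— Carmen's wife: subject of the clause headed by 'insisted'; c-commands the reflexive but lies outside its binding domain — cannot bind it (Principle A).
— Karen: subject of the clause headed by 'judged'; c-commands the reflexive within its binding domain — allowed (Principle A).
— Nora: object of the clause headed by 'defended'; does not c-command the reflexive — cannot bind it (Principle A).
— Tanya's mother: subject of the matrix clause; c-commands the reflexive but lies outside its binding domain — cannot bind it (Principle A).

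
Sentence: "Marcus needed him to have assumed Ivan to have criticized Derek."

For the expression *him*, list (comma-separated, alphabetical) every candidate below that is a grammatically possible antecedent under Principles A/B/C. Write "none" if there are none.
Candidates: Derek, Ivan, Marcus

*him* is a pronoun; Principle B requires it to be free in its binding domain — the matrix clause.
— Derek: object of the clause headed by 'criticized'; is c-commanded by the pronoun; coreference would bind this R-expression — blocked (Principle C).
— Ivan: subject of the clause headed by 'criticized'; is c-commanded by the pronoun; coreference would bind this R-expression — blocked (Principle C).
— Marcus: subject of the matrix clause; c-commands the pronoun within its binding domain — blocked (Principle B).

none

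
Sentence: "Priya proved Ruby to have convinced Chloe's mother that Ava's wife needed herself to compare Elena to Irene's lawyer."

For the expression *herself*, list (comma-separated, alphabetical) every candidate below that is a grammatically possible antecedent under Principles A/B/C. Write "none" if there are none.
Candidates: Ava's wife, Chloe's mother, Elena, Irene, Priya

Ava's wife

*herself* is a reflexive; Principle A requires it to be bound within its binding domain — the clause headed by 'needed'.
— Ava's wife: subject of the clause headed by 'needed'; c-commands the reflexive within its binding domain — allowed (Principle A).
— Chloe's mother: object of the clause headed by 'convinced'; c-commands the reflexive but lies outside its binding domain — cannot bind it (Principle A).
— Elena: object of the clause headed by 'compare'; does not c-command the reflexive — cannot bind it (Principle A).
— Irene: possessor inside the second object DP of the clause headed by 'compare'; does not c-command the reflexive — cannot bind it (Principle A).
— Priya: subject of the matrix clause; c-commands the reflexive but lies outside its binding domain — cannot bind it (Principle A).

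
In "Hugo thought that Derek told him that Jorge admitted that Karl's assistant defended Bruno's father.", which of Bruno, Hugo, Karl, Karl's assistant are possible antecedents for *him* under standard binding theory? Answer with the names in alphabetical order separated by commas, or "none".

Hugo

*him* is a pronoun; Principle B requires it to be free in its binding domain — the clause headed by 'told'.
— Bruno: possessor inside the object DP of the clause headed by 'defended'; is c-commanded by the pronoun; coreference would bind this R-expression — blocked (Principle C).
— Hugo: subject of the matrix clause; c-commands the pronoun but lies outside its binding domain — allowed.
— Karl: possessor inside the subject DP of the clause headed by 'defended'; is c-commanded by the pronoun; coreference would bind this R-expression — blocked (Principle C).
— Karl's assistant: subject of the clause headed by 'defended'; is c-commanded by the pronoun; coreference would bind this R-expression — blocked (Principle C).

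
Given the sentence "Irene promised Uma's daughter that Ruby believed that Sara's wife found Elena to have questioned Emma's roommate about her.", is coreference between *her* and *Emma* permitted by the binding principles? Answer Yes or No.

*her* is a pronoun; Principle B requires it to be free in its binding domain — the clause headed by 'questioned'.
— Emma: possessor inside the object DP of the clause headed by 'questioned'; does not c-command the pronoun — Principle B does not apply; allowed.

Yes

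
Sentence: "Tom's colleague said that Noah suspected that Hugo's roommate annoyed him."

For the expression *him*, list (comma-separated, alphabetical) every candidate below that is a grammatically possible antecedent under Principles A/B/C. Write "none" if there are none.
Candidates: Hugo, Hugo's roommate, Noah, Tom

*him* is a pronoun; Principle B requires it to be free in its binding domain — the clause headed by 'annoyed'.
— Hugo: possessor inside the subject DP of the clause headed by 'annoyed'; does not c-command the pronoun — Principle B does not apply; allowed.
— Hugo's roommate: subject of the clause headed by 'annoyed'; c-commands the pronoun within its binding domain — blocked (Principle B).
— Noah: subject of the clause headed by 'suspected'; c-commands the pronoun but lies outside its binding domain — allowed.
— Tom: possessor inside the subject DP of the matrix clause; does not c-command the pronoun — Principle B does not apply; allowed.

Hugo, Noah, Tom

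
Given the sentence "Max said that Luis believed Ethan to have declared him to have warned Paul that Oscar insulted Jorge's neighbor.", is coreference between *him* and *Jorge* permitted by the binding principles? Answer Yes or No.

No

*him* is a pronoun; Principle B requires it to be free in its binding domain — the clause headed by 'declared'.
— Jorge: possessor inside the object DP of the clause headed by 'insulted'; is c-commanded by the pronoun; coreference would bind this R-expression — blocked (Principle C).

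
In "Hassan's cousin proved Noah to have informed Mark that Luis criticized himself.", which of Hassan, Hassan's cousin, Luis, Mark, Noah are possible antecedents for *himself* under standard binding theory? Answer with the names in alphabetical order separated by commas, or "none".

*himself* is a reflexive; Principle A requires it to be bound within its binding domain — the clause headed by 'criticized'.
— Hassan: possessor inside the subject DP of the matrix clause; does not c-command the reflexive — cannot bind it (Principle A).
— Hassan's cousin: subject of the matrix clause; c-commands the reflexive but lies outside its binding domain — cannot bind it (Principle A).
— Luis: subject of the clause headed by 'criticized'; c-commands the reflexive within its binding domain — allowed (Principle A).
— Mark: object of the clause headed by 'informed'; c-commands the reflexive but lies outside its binding domain — cannot bind it (Principle A).
— Noah: subject of the clause headed by 'informed'; c-commands the reflexive but lies outside its binding domain — cannot bind it (Principle A).

Luis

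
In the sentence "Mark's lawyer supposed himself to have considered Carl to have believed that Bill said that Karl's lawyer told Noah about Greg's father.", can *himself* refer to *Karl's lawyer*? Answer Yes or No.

No

*himself* is a reflexive; Principle A requires it to be bound within its binding domain — the matrix clause.
— Karl's lawyer: subject of the clause headed by 'told'; does not c-command the reflexive — cannot bind it (Principle A).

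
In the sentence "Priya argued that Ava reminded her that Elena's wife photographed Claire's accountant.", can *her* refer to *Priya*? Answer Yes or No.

Yes

*her* is a pronoun; Principle B requires it to be free in its binding domain — the clause headed by 'reminded'.
— Priya: subject of the matrix clause; c-commands the pronoun but lies outside its binding domain — allowed.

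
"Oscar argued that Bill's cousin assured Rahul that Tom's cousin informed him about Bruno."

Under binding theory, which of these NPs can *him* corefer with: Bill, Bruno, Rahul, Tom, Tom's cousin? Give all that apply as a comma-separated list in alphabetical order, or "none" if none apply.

*him* is a pronoun; Principle B requires it to be free in its binding domain — the clause headed by 'informed'.
— Bill: possessor inside the subject DP of the clause headed by 'assured'; does not c-command the pronoun — Principle B does not apply; allowed.
— Bruno: second object of the clause headed by 'informed'; is c-commanded by the pronoun; coreference would bind this R-expression — blocked (Principle C).
— Rahul: object of the clause headed by 'assured'; c-commands the pronoun but lies outside its binding domain — allowed.
— Tom: possessor inside the subject DP of the clause headed by 'informed'; does not c-command the pronoun — Principle B does not apply; allowed.
— Tom's cousin: subject of the clause headed by 'informed'; c-commands the pronoun within its binding domain — blocked (Principle B).

Bill, Rahul, Tom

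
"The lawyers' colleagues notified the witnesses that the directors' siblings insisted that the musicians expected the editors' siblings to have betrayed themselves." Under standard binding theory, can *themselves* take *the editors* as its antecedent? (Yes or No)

*themselves* is a reflexive; Principle A requires it to be bound within its binding domain — the clause headed by 'betrayed'.
— the editors: possessor inside the subject DP of the clause headed by 'betrayed'; does not c-command the reflexive — cannot bind it (Principle A).

No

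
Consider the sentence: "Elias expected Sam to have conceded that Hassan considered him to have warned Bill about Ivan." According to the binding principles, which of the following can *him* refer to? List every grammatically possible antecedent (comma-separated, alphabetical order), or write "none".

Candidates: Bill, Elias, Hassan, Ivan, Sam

Elias, Sam

*him* is a pronoun; Principle B requires it to be free in its binding domain — the clause headed by 'considered'.
— Bill: object of the clause headed by 'warned'; is c-commanded by the pronoun; coreference would bind this R-expression — blocked (Principle C).
— Elias: subject of the matrix clause; c-commands the pronoun but lies outside its binding domain — allowed.
— Hassan: subject of the clause headed by 'considered'; c-commands the pronoun within its binding domain — blocked (Principle B).
— Ivan: second object of the clause headed by 'warned'; is c-commanded by the pronoun; coreference would bind this R-expression — blocked (Principle C).
— Sam: subject of the clause headed by 'conceded'; c-commands the pronoun but lies outside its binding domain — allowed.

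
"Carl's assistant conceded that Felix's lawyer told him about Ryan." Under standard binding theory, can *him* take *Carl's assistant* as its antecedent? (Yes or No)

*him* is a pronoun; Principle B requires it to be free in its binding domain — the clause headed by 'told'.
— Carl's assistant: subject of the matrix clause; c-commands the pronoun but lies outside its binding domain — allowed.

Yes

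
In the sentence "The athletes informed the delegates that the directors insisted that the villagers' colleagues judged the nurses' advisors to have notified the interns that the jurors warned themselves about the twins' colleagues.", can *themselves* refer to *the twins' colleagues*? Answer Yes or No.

No

*themselves* is a reflexive; Principle A requires it to be bound within its binding domain — the clause headed by 'warned'.
— the twins' colleagues: second object of the clause headed by 'warned'; does not c-command the reflexive — cannot bind it (Principle A).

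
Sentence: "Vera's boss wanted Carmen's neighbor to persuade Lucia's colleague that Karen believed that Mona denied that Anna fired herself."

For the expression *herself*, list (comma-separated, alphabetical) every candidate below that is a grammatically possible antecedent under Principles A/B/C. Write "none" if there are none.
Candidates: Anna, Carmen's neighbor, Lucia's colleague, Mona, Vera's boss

*herself* is a reflexive; Principle A requires it to be bound within its binding domain — the clause headed by 'fired'.
— Anna: subject of the clause headed by 'fired'; c-commands the reflexive within its binding domain — allowed (Principle A).
— Carmen's neighbor: subject of the clause headed by 'persuade'; c-commands the reflexive but lies outside its binding domain — cannot bind it (Principle A).
— Lucia's colleague: object of the clause headed by 'persuade'; c-commands the reflexive but lies outside its binding domain — cannot bind it (Principle A).
— Mona: subject of the clause headed by 'denied'; c-commands the reflexive but lies outside its binding domain — cannot bind it (Principle A).
— Vera's boss: subject of the matrix clause; c-commands the reflexive but lies outside its binding domain — cannot bind it (Principle A).

Anna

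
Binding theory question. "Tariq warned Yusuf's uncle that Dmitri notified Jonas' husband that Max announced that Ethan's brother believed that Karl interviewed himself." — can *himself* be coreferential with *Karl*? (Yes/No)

*himself* is a reflexive; Principle A requires it to be bound within its binding domain — the clause headed by 'interviewed'.
— Karl: subject of the clause headed by 'interviewed'; c-commands the reflexive within its binding domain — allowed (Principle A).

Yes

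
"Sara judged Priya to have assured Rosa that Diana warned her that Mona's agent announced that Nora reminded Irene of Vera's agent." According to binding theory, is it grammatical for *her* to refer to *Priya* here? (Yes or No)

Yes

*Priya* is an R-expression; Principle C requires it to be free (not bound by any c-commanding expression).
— her: object of the clause headed by 'warned'; the pronoun does not c-command the R-expression — coreference allowed.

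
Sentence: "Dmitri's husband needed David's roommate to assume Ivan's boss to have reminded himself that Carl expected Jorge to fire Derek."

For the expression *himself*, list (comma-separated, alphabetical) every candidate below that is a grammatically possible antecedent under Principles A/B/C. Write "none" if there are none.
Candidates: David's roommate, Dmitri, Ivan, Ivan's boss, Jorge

*himself* is a reflexive; Principle A requires it to be bound within its binding domain — the clause headed by 'reminded'.
— David's roommate: subject of the clause headed by 'assume'; c-commands the reflexive but lies outside its binding domain — cannot bind it (Principle A).
— Dmitri: possessor inside the subject DP of the matrix clause; does not c-command the reflexive — cannot bind it (Principle A).
— Ivan: possessor inside the subject DP of the clause headed by 'reminded'; does not c-command the reflexive — cannot bind it (Principle A).
— Ivan's boss: subject of the clause headed by 'reminded'; c-commands the reflexive within its binding domain — allowed (Principle A).
— Jorge: subject of the clause headed by 'fire'; does not c-command the reflexive — cannot bind it (Principle A).

Ivan's boss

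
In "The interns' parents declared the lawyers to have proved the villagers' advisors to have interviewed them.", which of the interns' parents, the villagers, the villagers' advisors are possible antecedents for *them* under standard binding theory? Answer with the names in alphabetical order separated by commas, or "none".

the interns' parents, the villagers

*them* is a pronoun; Principle B requires it to be free in its binding domain — the clause headed by 'interviewed'.
— the interns' parents: subject of the matrix clause; c-commands the pronoun but lies outside its binding domain — allowed.
— the villagers: possessor inside the subject DP of the clause headed by 'interviewed'; does not c-command the pronoun — Principle B does not apply; allowed.
— the villagers' advisors: subject of the clause headed by 'interviewed'; c-commands the pronoun within its binding domain — blocked (Principle B).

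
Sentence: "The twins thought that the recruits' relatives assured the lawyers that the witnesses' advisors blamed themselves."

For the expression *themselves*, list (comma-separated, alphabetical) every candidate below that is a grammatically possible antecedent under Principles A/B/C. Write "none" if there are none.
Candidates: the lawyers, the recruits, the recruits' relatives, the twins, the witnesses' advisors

the witnesses' advisors

*themselves* is a reflexive; Principle A requires it to be bound within its binding domain — the clause headed by 'blamed'.
— the lawyers: object of the clause headed by 'assured'; c-commands the reflexive but lies outside its binding domain — cannot bind it (Principle A).
— the recruits: possessor inside the subject DP of the clause headed by 'assured'; does not c-command the reflexive — cannot bind it (Principle A).
— the recruits' relatives: subject of the clause headed by 'assured'; c-commands the reflexive but lies outside its binding domain — cannot bind it (Principle A).
— the twins: subject of the matrix clause; c-commands the reflexive but lies outside its binding domain — cannot bind it (Principle A).
— the witnesses' advisors: subject of the clause headed by 'blamed'; c-commands the reflexive within its binding domain — allowed (Principle A).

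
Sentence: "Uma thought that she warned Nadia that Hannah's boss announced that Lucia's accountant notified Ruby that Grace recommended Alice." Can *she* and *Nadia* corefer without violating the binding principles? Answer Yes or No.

No

*Nadia* is an R-expression; Principle C requires it to be free (not bound by any c-commanding expression).
— she: subject of the clause headed by 'warned'; the pronoun c-commands the R-expression — coreference blocked (Principle C).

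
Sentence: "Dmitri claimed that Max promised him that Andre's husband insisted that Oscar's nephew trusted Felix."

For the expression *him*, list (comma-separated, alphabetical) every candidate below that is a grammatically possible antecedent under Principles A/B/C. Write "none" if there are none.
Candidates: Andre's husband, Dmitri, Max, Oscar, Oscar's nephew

*him* is a pronoun; Principle B requires it to be free in its binding domain — the clause headed by 'promised'.
— Andre's husband: subject of the clause headed by 'insisted'; is c-commanded by the pronoun; coreference would bind this R-expression — blocked (Principle C).
— Dmitri: subject of the matrix clause; c-commands the pronoun but lies outside its binding domain — allowed.
— Max: subject of the clause headed by 'promised'; c-commands the pronoun within its binding domain — blocked (Principle B).
— Oscar: possessor inside the subject DP of the clause headed by 'trusted'; is c-commanded by the pronoun; coreference would bind this R-expression — blocked (Principle C).
— Oscar's nephew: subject of the clause headed by 'trusted'; is c-commanded by the pronoun; coreference would bind this R-expression — blocked (Principle C).

Dmitri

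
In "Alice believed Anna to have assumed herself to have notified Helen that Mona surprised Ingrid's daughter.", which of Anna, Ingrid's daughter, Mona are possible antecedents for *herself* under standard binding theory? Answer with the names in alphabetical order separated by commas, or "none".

*herself* is a reflexive; Principle A requires it to be bound within its binding domain — the clause headed by 'assumed'.
— Anna: subject of the clause headed by 'assumed'; c-commands the reflexive within its binding domain — allowed (Principle A).
— Ingrid's daughter: object of the clause headed by 'surprised'; does not c-command the reflexive — cannot bind it (Principle A).
— Mona: subject of the clause headed by 'surprised'; does not c-command the reflexive — cannot bind it (Principle A).

Anna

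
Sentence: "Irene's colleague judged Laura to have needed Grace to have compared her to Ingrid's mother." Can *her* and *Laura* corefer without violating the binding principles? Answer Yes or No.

Yes

*Laura* is an R-expression; Principle C requires it to be free (not bound by any c-commanding expression).
— her: object of the clause headed by 'compared'; the pronoun does not c-command the R-expression — coreference allowed.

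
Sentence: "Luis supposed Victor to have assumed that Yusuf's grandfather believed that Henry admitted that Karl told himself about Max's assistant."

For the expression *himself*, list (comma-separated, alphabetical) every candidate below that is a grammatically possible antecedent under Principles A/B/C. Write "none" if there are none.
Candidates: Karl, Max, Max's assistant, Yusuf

Karl

*himself* is a reflexive; Principle A requires it to be bound within its binding domain — the clause headed by 'told'.
— Karl: subject of the clause headed by 'told'; c-commands the reflexive within its binding domain — allowed (Principle A).
— Max: possessor inside the second object DP of the clause headed by 'told'; does not c-command the reflexive — cannot bind it (Principle A).
— Max's assistant: second object of the clause headed by 'told'; does not c-command the reflexive — cannot bind it (Principle A).
— Yusuf: possessor inside the subject DP of the clause headed by 'believed'; does not c-command the reflexive — cannot bind it (Principle A).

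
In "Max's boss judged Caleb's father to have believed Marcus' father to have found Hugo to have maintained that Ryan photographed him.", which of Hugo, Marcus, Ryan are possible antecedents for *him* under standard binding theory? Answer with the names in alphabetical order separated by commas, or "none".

*him* is a pronoun; Principle B requires it to be free in its binding domain — the clause headed by 'photographed'.
— Hugo: subject of the clause headed by 'maintained'; c-commands the pronoun but lies outside its binding domain — allowed.
— Marcus: possessor inside the subject DP of the clause headed by 'found'; does not c-command the pronoun — Principle B does not apply; allowed.
— Ryan: subject of the clause headed by 'photographed'; c-commands the pronoun within its binding domain — blocked (Principle B).

Hugo, Marcus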